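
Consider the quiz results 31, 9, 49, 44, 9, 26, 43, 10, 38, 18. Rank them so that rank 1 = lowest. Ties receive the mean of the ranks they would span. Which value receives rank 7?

Sorted (ascending): 9, 9, 10, 18, 26, 31, 38, 43, 44, 49
The 2 values of 9 occupy positions 1–2 → average rank (1+2)/2 = 1.5.
Rank 7 → value 38.

38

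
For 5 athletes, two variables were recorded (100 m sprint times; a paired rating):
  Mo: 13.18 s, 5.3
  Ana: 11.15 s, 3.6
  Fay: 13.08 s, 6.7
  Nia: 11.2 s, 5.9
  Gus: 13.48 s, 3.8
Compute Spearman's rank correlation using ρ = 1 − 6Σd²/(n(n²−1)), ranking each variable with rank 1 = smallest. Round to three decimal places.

0.100

Ranks of variable 1: 4, 1, 3, 2, 5
Ranks of variable 2: 3, 1, 5, 4, 2
d = r₁ − r₂: 1, 0, -2, -2, 3
d²: 1, 0, 4, 4, 9; Σd² = 18
ρ = 1 − 6·18/(5·24) = 1 − 108/120 = 0.100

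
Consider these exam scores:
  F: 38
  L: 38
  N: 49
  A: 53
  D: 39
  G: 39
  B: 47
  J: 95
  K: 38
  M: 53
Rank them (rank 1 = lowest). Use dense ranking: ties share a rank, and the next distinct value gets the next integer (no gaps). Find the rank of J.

Sorted (ascending): 38, 38, 38, 39, 39, 47, 49, 53, 53, 95
The 3 values of 38 share dense rank 1.
The 2 values of 39 share dense rank 2.
The 2 values of 53 share dense rank 5.
Remaining distinct values take the next consecutive integers.
J has value 95 → rank 6.

6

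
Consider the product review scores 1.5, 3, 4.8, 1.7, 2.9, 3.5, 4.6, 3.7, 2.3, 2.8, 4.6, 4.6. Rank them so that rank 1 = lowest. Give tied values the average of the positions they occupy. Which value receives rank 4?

2.8

Sorted (ascending): 1.5, 1.7, 2.3, 2.8, 2.9, 3, 3.5, 3.7, 4.6, 4.6, 4.6, 4.8
The 3 values of 4.6 occupy positions 9–11 → average rank 10.
Rank 4 → value 2.8.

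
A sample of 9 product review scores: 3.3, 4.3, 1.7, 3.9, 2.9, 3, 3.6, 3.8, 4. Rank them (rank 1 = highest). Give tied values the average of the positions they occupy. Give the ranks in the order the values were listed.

Sorted (descending): 4.3, 4, 3.9, 3.8, 3.6, 3.3, 3, 2.9, 1.7
No ties — each value takes its position as its rank.

6, 1, 9, 3, 8, 7, 5, 4, 2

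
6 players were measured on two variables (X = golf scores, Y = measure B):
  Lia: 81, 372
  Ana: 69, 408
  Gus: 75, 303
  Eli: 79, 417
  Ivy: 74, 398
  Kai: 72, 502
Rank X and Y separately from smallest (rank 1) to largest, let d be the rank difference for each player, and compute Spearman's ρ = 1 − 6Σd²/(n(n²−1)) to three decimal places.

Ranks of variable 1: 6, 1, 4, 5, 3, 2
Ranks of variable 2: 2, 4, 1, 5, 3, 6
d = r₁ − r₂: 4, -3, 3, 0, 0, -4
d²: 16, 9, 9, 0, 0, 16; Σd² = 50
ρ = 1 − 6·50/(6·35) = 1 − 300/210 = -0.429

-0.429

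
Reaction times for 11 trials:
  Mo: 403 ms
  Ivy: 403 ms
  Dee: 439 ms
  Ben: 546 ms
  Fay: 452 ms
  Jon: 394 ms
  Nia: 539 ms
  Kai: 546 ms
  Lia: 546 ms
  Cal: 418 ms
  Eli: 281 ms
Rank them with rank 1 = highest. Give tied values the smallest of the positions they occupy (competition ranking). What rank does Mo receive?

Sorted (descending): 546, 546, 546, 539, 452, 439, 418, 403, 403, 394, 281
The 3 values of 546 occupy positions 1–3 → each gets rank 1.
The 2 values of 403 occupy positions 8–9 → each gets rank 8.
Mo has value 403 ms → rank 8.

8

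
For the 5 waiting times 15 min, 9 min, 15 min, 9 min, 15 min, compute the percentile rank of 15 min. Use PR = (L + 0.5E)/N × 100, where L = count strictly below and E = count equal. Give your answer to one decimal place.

70.0

N = 5.
Strictly below 15: 2. Equal to 15: 3.
PR = (2 + 0.5·3)/5 × 100 = 70.0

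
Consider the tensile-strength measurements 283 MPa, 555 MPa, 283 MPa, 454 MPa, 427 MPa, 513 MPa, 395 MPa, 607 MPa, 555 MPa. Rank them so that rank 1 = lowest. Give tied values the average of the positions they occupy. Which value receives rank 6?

Sorted (ascending): 283, 283, 395, 427, 454, 513, 555, 555, 607
The 2 values of 283 occupy positions 1–2 → average rank (1+2)/2 = 1.5.
The 2 values of 555 occupy positions 7–8 → average rank (7+8)/2 = 7.5.
Rank 6 → value 513.

513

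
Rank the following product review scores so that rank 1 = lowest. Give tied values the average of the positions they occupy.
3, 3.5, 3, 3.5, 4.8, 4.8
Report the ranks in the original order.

Sorted (ascending): 3, 3, 3.5, 3.5, 4.8, 4.8
The 2 values of 3 occupy positions 1–2 → average rank (1+2)/2 = 1.5.
The 2 values of 3.5 occupy positions 3–4 → average rank (3+4)/2 = 3.5.
The 2 values of 4.8 occupy positions 5–6 → average rank (5+6)/2 = 5.5.

1.5, 3.5, 1.5, 3.5, 5.5, 5.5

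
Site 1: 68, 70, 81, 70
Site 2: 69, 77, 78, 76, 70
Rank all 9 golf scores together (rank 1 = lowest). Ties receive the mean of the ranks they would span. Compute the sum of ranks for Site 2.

Sorted (ascending): 68, 69, 70, 70, 70, 76, 77, 78, 81
The 3 values of 70 occupy positions 3–5 → average rank 4.
Site 2 values → pooled ranks: 69→2, 77→7, 78→8, 76→6, 70→4
Rank sum = 2 + 7 + 8 + 6 + 4 = 27

27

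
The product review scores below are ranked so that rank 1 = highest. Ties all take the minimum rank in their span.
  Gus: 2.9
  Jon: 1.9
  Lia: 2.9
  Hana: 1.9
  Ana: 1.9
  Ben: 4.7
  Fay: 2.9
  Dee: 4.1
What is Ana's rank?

Sorted (descending): 4.7, 4.1, 2.9, 2.9, 2.9, 1.9, 1.9, 1.9
The 3 values of 2.9 occupy positions 3–5 → each gets rank 3.
The 3 values of 1.9 occupy positions 6–8 → each gets rank 6.
Ana has value 1.9 → rank 6.

6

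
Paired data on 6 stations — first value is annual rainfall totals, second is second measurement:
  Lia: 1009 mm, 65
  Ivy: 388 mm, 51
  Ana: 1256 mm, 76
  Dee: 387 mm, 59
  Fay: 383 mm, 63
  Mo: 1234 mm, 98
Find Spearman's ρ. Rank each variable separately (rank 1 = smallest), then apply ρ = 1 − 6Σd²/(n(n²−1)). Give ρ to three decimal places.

0.714

Ranks of variable 1: 4, 3, 6, 2, 1, 5
Ranks of variable 2: 4, 1, 5, 2, 3, 6
d = r₁ − r₂: 0, 2, 1, 0, -2, -1
d²: 0, 4, 1, 0, 4, 1; Σd² = 10
ρ = 1 − 6·10/(6·35) = 1 − 60/210 = 0.714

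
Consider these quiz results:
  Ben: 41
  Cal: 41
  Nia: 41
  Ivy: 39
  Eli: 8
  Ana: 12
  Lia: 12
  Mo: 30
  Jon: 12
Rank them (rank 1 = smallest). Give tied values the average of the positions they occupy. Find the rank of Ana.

Sorted (ascending): 8, 12, 12, 12, 30, 39, 41, 41, 41
The 3 values of 12 occupy positions 2–4 → average rank 3.
The 3 values of 41 occupy positions 7–9 → average rank 8.
Ana has value 12 → rank 3.

3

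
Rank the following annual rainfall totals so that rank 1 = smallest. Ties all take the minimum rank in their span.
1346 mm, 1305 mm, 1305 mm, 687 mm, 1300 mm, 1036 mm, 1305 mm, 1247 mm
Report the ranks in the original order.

Sorted (ascending): 687, 1036, 1247, 1300, 1305, 1305, 1305, 1346
The 3 values of 1305 occupy positions 5–7 → each gets rank 5.

8, 5, 5, 1, 4, 2, 5, 3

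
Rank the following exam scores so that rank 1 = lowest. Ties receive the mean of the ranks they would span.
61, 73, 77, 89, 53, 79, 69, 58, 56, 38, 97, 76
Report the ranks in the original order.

Sorted (ascending): 38, 53, 56, 58, 61, 69, 73, 76, 77, 79, 89, 97
No ties — each value takes its position as its rank.

5, 7, 9, 11, 2, 10, 6, 4, 3, 1, 12, 8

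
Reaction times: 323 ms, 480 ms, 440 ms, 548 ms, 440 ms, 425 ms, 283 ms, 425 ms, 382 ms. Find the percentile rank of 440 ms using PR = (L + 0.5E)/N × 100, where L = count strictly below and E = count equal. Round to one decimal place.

N = 9.
Strictly below 440: 5. Equal to 440: 2.
PR = (5 + 0.5·2)/9 × 100 = 66.7

66.7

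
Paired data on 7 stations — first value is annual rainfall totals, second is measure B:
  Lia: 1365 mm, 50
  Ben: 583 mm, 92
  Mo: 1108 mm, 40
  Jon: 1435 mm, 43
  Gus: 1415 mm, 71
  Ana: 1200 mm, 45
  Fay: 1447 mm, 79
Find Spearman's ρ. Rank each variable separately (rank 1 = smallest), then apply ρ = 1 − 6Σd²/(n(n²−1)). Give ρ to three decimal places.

Ranks of variable 1: 4, 1, 2, 6, 5, 3, 7
Ranks of variable 2: 4, 7, 1, 2, 5, 3, 6
d = r₁ − r₂: 0, -6, 1, 4, 0, 0, 1
d²: 0, 36, 1, 16, 0, 0, 1; Σd² = 54
ρ = 1 − 6·54/(7·48) = 1 − 324/336 = 0.036

0.036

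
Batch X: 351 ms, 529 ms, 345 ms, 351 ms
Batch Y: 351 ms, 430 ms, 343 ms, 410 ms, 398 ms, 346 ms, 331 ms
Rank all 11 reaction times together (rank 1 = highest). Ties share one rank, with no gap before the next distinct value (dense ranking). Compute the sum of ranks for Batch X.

18

Sorted (descending): 529, 430, 410, 398, 351, 351, 351, 346, 345, 343, 331
The 3 values of 351 share dense rank 5.
Remaining distinct values take the next consecutive integers.
Batch X values → pooled ranks: 351→5, 529→1, 345→7, 351→5
Rank sum = 5 + 1 + 7 + 5 = 18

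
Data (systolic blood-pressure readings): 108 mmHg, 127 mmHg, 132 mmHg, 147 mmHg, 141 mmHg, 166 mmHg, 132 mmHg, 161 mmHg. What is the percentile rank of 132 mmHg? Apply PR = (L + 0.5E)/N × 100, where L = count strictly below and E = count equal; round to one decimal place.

N = 8.
Strictly below 132: 2. Equal to 132: 2.
PR = (2 + 0.5·2)/8 × 100 = 37.5

37.5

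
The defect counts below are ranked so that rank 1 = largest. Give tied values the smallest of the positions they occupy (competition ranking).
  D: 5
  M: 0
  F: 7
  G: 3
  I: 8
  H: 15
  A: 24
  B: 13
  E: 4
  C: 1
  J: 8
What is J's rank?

4

Sorted (descending): 24, 15, 13, 8, 8, 7, 5, 4, 3, 1, 0
The 2 values of 8 occupy positions 4–5 → each gets rank 4.
J has value 8 → rank 4.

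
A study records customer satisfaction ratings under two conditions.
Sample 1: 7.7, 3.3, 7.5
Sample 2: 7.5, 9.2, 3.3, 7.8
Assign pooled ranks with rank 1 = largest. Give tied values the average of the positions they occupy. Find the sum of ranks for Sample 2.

Sorted (descending): 9.2, 7.8, 7.7, 7.5, 7.5, 3.3, 3.3
The 2 values of 7.5 occupy positions 4–5 → average rank (4+5)/2 = 4.5.
The 2 values of 3.3 occupy positions 6–7 → average rank (6+7)/2 = 6.5.
Sample 2 values → pooled ranks: 7.5→4.5, 9.2→1, 3.3→6.5, 7.8→2
Rank sum = 4.5 + 1 + 6.5 + 2 = 14

14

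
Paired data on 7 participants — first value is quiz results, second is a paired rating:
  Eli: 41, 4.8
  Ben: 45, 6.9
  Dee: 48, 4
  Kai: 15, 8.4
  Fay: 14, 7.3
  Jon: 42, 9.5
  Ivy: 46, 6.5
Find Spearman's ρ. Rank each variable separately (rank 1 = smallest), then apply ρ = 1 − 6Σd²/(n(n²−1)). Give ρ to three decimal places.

Ranks of variable 1: 3, 5, 7, 2, 1, 4, 6
Ranks of variable 2: 2, 4, 1, 6, 5, 7, 3
d = r₁ − r₂: 1, 1, 6, -4, -4, -3, 3
d²: 1, 1, 36, 16, 16, 9, 9; Σd² = 88
ρ = 1 − 6·88/(7·48) = 1 − 528/336 = -0.571

-0.571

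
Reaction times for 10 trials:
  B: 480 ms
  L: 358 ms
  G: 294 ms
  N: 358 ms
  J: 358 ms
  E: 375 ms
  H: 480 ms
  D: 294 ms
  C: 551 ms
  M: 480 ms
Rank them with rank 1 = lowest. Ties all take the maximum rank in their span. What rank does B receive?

9

Sorted (ascending): 294, 294, 358, 358, 358, 375, 480, 480, 480, 551
The 2 values of 294 occupy positions 1–2 → each gets rank 2.
The 3 values of 358 occupy positions 3–5 → each gets rank 5.
The 3 values of 480 occupy positions 7–9 → each gets rank 9.
B has value 480 ms → rank 9.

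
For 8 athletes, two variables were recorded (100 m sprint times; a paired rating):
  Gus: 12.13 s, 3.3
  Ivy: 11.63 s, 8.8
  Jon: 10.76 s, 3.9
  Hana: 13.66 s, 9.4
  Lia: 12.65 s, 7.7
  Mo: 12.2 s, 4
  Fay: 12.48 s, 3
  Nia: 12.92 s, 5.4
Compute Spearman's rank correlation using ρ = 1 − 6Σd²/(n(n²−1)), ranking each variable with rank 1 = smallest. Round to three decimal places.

0.405

Ranks of variable 1: 3, 2, 1, 8, 6, 4, 5, 7
Ranks of variable 2: 2, 7, 3, 8, 6, 4, 1, 5
d = r₁ − r₂: 1, -5, -2, 0, 0, 0, 4, 2
d²: 1, 25, 4, 0, 0, 0, 16, 4; Σd² = 50
ρ = 1 − 6·50/(8·63) = 1 − 300/504 = 0.405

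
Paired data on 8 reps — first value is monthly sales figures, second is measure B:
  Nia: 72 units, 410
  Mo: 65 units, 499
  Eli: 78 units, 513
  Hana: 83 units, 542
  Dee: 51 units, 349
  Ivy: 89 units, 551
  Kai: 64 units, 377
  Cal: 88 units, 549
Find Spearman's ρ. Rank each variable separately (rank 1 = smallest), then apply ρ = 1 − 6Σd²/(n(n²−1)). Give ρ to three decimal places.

Ranks of variable 1: 4, 3, 5, 6, 1, 8, 2, 7
Ranks of variable 2: 3, 4, 5, 6, 1, 8, 2, 7
d = r₁ − r₂: 1, -1, 0, 0, 0, 0, 0, 0
d²: 1, 1, 0, 0, 0, 0, 0, 0; Σd² = 2
ρ = 1 − 6·2/(8·63) = 1 − 12/504 = 0.976

0.976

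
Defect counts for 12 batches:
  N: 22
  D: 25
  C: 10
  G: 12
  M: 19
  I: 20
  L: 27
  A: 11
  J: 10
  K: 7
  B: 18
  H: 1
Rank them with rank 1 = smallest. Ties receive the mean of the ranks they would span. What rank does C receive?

Sorted (ascending): 1, 7, 10, 10, 11, 12, 18, 19, 20, 22, 25, 27
The 2 values of 10 occupy positions 3–4 → average rank (3+4)/2 = 3.5.
C has value 10 → rank 3.5.

3.5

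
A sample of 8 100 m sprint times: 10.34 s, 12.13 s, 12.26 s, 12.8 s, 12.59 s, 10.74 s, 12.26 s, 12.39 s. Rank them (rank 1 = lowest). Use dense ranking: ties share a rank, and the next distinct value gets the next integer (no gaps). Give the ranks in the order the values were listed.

1, 3, 4, 7, 6, 2, 4, 5

Sorted (ascending): 10.34, 10.74, 12.13, 12.26, 12.26, 12.39, 12.59, 12.8
The 2 values of 12.26 share dense rank 4.
Remaining distinct values take the next consecutive integers.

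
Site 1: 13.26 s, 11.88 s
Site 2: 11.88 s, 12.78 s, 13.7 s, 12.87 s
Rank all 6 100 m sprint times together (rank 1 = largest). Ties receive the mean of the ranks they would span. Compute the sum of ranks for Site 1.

Sorted (descending): 13.7, 13.26, 12.87, 12.78, 11.88, 11.88
The 2 values of 11.88 occupy positions 5–6 → average rank (5+6)/2 = 5.5.
Site 1 values → pooled ranks: 13.26→2, 11.88→5.5
Rank sum = 2 + 5.5 = 7.5

7.5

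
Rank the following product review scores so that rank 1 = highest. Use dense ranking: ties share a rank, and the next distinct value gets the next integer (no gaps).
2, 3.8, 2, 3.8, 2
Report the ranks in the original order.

2, 1, 2, 1, 2

Sorted (descending): 3.8, 3.8, 2, 2, 2
The 2 values of 3.8 share dense rank 1.
The 3 values of 2 share dense rank 2.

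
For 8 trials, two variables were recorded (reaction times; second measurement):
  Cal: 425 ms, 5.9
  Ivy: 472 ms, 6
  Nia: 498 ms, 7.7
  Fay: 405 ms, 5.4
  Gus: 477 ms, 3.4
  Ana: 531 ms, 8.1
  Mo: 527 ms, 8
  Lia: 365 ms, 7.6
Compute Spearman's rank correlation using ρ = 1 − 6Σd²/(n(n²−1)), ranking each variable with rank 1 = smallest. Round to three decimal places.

0.619

Ranks of variable 1: 3, 4, 6, 2, 5, 8, 7, 1
Ranks of variable 2: 3, 4, 6, 2, 1, 8, 7, 5
d = r₁ − r₂: 0, 0, 0, 0, 4, 0, 0, -4
d²: 0, 0, 0, 0, 16, 0, 0, 16; Σd² = 32
ρ = 1 − 6·32/(8·63) = 1 − 192/504 = 0.619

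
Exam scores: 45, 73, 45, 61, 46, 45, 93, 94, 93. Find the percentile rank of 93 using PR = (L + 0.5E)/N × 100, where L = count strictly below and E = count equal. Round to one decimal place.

77.8

N = 9.
Strictly below 93: 6. Equal to 93: 2.
PR = (6 + 0.5·2)/9 × 100 = 77.8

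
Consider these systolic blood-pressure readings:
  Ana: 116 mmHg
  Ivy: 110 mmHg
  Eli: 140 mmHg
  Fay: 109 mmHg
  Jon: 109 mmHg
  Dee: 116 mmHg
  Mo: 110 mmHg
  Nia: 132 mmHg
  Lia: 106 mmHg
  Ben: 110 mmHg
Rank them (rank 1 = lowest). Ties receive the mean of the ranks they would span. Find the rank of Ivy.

Sorted (ascending): 106, 109, 109, 110, 110, 110, 116, 116, 132, 140
The 2 values of 109 occupy positions 2–3 → average rank (2+3)/2 = 2.5.
The 3 values of 110 occupy positions 4–6 → average rank 5.
The 2 values of 116 occupy positions 7–8 → average rank (7+8)/2 = 7.5.
Ivy has value 110 mmHg → rank 5.

5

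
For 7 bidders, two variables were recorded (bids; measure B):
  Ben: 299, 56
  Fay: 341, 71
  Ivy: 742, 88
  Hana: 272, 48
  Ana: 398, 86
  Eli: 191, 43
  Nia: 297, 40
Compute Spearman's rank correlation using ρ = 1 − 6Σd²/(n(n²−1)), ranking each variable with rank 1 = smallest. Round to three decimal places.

Ranks of variable 1: 4, 5, 7, 2, 6, 1, 3
Ranks of variable 2: 4, 5, 7, 3, 6, 2, 1
d = r₁ − r₂: 0, 0, 0, -1, 0, -1, 2
d²: 0, 0, 0, 1, 0, 1, 4; Σd² = 6
ρ = 1 − 6·6/(7·48) = 1 − 36/336 = 0.893

0.893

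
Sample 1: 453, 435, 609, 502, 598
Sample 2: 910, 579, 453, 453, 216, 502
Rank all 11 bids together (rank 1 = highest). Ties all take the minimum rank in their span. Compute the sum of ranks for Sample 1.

27

Sorted (descending): 910, 609, 598, 579, 502, 502, 453, 453, 453, 435, 216
The 2 values of 502 occupy positions 5–6 → each gets rank 5.
The 3 values of 453 occupy positions 7–9 → each gets rank 7.
Sample 1 values → pooled ranks: 453→7, 435→10, 609→2, 502→5, 598→3
Rank sum = 7 + 10 + 2 + 5 + 3 = 27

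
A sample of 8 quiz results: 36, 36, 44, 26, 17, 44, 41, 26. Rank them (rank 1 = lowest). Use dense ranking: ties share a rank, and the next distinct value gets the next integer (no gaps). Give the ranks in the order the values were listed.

3, 3, 5, 2, 1, 5, 4, 2

Sorted (ascending): 17, 26, 26, 36, 36, 41, 44, 44
The 2 values of 26 share dense rank 2.
The 2 values of 36 share dense rank 3.
The 2 values of 44 share dense rank 5.
Remaining distinct values take the next consecutive integers.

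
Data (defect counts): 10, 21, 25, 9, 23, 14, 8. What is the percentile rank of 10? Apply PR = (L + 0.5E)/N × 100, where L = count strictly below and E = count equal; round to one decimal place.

35.7

N = 7.
Strictly below 10: 2. Equal to 10: 1.
PR = (2 + 0.5·1)/7 × 100 = 35.7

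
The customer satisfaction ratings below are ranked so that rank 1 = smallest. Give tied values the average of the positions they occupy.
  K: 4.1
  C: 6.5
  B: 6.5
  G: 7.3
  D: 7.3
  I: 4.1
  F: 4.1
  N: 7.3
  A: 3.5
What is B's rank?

Sorted (ascending): 3.5, 4.1, 4.1, 4.1, 6.5, 6.5, 7.3, 7.3, 7.3
The 3 values of 4.1 occupy positions 2–4 → average rank 3.
The 2 values of 6.5 occupy positions 5–6 → average rank (5+6)/2 = 5.5.
The 3 values of 7.3 occupy positions 7–9 → average rank 8.
B has value 6.5 → rank 5.5.

5.5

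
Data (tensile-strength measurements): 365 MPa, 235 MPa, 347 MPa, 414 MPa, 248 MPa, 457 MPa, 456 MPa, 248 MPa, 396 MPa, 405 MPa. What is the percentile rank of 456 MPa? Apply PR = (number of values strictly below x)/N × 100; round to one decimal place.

80.0

N = 10.
Strictly below 456: 8. Equal to 456: 1.
PR = 8/10 × 100 = 80.0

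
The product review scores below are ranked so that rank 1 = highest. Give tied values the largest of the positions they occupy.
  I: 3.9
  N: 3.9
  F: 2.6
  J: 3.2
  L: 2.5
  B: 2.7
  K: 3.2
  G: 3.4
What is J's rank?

Sorted (descending): 3.9, 3.9, 3.4, 3.2, 3.2, 2.7, 2.6, 2.5
The 2 values of 3.9 occupy positions 1–2 → each gets rank 2.
The 2 values of 3.2 occupy positions 4–5 → each gets rank 5.
J has value 3.2 → rank 5.

5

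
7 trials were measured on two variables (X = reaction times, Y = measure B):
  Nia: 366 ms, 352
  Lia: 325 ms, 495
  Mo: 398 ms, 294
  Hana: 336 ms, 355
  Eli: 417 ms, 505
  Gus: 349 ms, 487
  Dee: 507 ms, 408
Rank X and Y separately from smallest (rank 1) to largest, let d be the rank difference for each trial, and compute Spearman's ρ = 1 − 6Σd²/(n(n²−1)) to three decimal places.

-0.071

Ranks of variable 1: 4, 1, 5, 2, 6, 3, 7
Ranks of variable 2: 2, 6, 1, 3, 7, 5, 4
d = r₁ − r₂: 2, -5, 4, -1, -1, -2, 3
d²: 4, 25, 16, 1, 1, 4, 9; Σd² = 60
ρ = 1 − 6·60/(7·48) = 1 − 360/336 = -0.071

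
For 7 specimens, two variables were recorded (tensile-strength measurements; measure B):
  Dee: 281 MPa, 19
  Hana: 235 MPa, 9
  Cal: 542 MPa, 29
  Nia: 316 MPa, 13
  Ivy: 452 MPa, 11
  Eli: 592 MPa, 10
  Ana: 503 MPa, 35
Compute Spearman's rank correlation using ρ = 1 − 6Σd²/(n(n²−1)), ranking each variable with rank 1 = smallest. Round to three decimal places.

Ranks of variable 1: 2, 1, 6, 3, 4, 7, 5
Ranks of variable 2: 5, 1, 6, 4, 3, 2, 7
d = r₁ − r₂: -3, 0, 0, -1, 1, 5, -2
d²: 9, 0, 0, 1, 1, 25, 4; Σd² = 40
ρ = 1 − 6·40/(7·48) = 1 − 240/336 = 0.286

0.286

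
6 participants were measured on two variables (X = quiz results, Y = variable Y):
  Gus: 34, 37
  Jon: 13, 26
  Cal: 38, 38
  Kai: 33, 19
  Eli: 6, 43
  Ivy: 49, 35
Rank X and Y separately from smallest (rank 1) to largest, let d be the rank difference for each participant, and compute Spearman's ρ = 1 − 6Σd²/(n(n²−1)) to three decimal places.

-0.086

Ranks of variable 1: 4, 2, 5, 3, 1, 6
Ranks of variable 2: 4, 2, 5, 1, 6, 3
d = r₁ − r₂: 0, 0, 0, 2, -5, 3
d²: 0, 0, 0, 4, 25, 9; Σd² = 38
ρ = 1 − 6·38/(6·35) = 1 − 228/210 = -0.086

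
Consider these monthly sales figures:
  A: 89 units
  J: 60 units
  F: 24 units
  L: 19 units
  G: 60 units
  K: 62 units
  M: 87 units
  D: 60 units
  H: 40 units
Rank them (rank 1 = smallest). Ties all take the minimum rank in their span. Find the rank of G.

Sorted (ascending): 19, 24, 40, 60, 60, 60, 62, 87, 89
The 3 values of 60 occupy positions 4–6 → each gets rank 4.
G has value 60 units → rank 4.

4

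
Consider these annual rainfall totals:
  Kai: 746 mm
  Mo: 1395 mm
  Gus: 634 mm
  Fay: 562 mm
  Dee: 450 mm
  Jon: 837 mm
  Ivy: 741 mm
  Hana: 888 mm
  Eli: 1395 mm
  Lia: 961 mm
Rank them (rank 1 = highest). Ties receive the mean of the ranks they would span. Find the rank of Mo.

Sorted (descending): 1395, 1395, 961, 888, 837, 746, 741, 634, 562, 450
The 2 values of 1395 occupy positions 1–2 → average rank (1+2)/2 = 1.5.
Mo has value 1395 mm → rank 1.5.

1.5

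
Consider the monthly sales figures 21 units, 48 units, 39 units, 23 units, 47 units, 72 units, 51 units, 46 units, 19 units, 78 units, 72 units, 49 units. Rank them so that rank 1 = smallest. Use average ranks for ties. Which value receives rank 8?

Sorted (ascending): 19, 21, 23, 39, 46, 47, 48, 49, 51, 72, 72, 78
The 2 values of 72 occupy positions 10–11 → average rank (10+11)/2 = 10.5.
Rank 8 → value 49.

49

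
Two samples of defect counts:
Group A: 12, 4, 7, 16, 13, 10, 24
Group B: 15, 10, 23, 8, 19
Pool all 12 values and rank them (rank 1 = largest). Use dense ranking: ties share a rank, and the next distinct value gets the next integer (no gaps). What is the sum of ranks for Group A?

47

Sorted (descending): 24, 23, 19, 16, 15, 13, 12, 10, 10, 8, 7, 4
The 2 values of 10 share dense rank 8.
Remaining distinct values take the next consecutive integers.
Group A values → pooled ranks: 12→7, 4→11, 7→10, 16→4, 13→6, 10→8, 24→1
Rank sum = 7 + 11 + 10 + 4 + 6 + 8 + 1 = 47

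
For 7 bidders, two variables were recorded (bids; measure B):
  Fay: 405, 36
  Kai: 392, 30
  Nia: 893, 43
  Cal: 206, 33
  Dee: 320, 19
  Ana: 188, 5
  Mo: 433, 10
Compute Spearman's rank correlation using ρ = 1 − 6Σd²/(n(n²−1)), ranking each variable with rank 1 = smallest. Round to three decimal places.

Ranks of variable 1: 5, 4, 7, 2, 3, 1, 6
Ranks of variable 2: 6, 4, 7, 5, 3, 1, 2
d = r₁ − r₂: -1, 0, 0, -3, 0, 0, 4
d²: 1, 0, 0, 9, 0, 0, 16; Σd² = 26
ρ = 1 − 6·26/(7·48) = 1 − 156/336 = 0.536

0.536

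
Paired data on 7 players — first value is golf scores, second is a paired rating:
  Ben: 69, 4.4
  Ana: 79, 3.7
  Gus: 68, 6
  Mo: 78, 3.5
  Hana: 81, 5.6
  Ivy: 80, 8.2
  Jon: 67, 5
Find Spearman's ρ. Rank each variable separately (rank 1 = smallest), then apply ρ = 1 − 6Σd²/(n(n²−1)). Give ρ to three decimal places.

0.143

Ranks of variable 1: 3, 5, 2, 4, 7, 6, 1
Ranks of variable 2: 3, 2, 6, 1, 5, 7, 4
d = r₁ − r₂: 0, 3, -4, 3, 2, -1, -3
d²: 0, 9, 16, 9, 4, 1, 9; Σd² = 48
ρ = 1 − 6·48/(7·48) = 1 − 288/336 = 0.143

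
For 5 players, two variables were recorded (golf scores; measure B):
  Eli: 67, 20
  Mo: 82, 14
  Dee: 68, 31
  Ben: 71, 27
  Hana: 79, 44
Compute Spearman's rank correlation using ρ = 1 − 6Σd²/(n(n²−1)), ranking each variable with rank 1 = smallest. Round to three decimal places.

Ranks of variable 1: 1, 5, 2, 3, 4
Ranks of variable 2: 2, 1, 4, 3, 5
d = r₁ − r₂: -1, 4, -2, 0, -1
d²: 1, 16, 4, 0, 1; Σd² = 22
ρ = 1 − 6·22/(5·24) = 1 − 132/120 = -0.100

-0.100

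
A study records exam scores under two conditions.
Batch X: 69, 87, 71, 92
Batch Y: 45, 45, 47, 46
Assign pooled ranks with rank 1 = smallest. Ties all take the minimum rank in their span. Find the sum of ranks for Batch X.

Sorted (ascending): 45, 45, 46, 47, 69, 71, 87, 92
The 2 values of 45 occupy positions 1–2 → each gets rank 1.
Batch X values → pooled ranks: 69→5, 87→7, 71→6, 92→8
Rank sum = 5 + 7 + 6 + 8 = 26

26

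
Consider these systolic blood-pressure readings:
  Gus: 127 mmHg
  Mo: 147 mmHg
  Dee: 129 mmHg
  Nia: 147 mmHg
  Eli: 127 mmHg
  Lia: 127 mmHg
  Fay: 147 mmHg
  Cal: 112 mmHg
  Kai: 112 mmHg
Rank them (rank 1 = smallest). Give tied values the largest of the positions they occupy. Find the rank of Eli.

5

Sorted (ascending): 112, 112, 127, 127, 127, 129, 147, 147, 147
The 2 values of 112 occupy positions 1–2 → each gets rank 2.
The 3 values of 127 occupy positions 3–5 → each gets rank 5.
The 3 values of 147 occupy positions 7–9 → each gets rank 9.
Eli has value 127 mmHg → rank 5.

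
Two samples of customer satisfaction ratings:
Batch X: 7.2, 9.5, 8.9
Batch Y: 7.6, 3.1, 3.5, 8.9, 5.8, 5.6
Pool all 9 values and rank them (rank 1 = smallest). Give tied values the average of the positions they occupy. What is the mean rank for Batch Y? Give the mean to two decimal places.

Sorted (ascending): 3.1, 3.5, 5.6, 5.8, 7.2, 7.6, 8.9, 8.9, 9.5
The 2 values of 8.9 occupy positions 7–8 → average rank (7+8)/2 = 7.5.
Batch Y values → pooled ranks: 7.6→6, 3.1→1, 3.5→2, 8.9→7.5, 5.8→4, 5.6→3
Mean rank = (6 + 1 + 2 + 7.5 + 4 + 3) / 6 = 3.92

3.92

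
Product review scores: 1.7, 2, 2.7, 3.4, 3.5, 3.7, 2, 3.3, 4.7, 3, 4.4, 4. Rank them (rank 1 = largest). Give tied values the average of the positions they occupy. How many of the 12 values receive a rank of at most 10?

9

Sorted (descending): 4.7, 4.4, 4, 3.7, 3.5, 3.4, 3.3, 3, 2.7, 2, 2, 1.7
The 2 values of 2 occupy positions 10–11 → average rank (10+11)/2 = 10.5.
Ranks ≤ 10: {1, 2, 3, 4, 5, 6, 7, 8, 9} → 9 values.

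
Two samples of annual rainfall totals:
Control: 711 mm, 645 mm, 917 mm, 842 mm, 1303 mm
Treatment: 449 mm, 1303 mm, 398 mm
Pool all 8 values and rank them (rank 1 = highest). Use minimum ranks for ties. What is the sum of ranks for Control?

Sorted (descending): 1303, 1303, 917, 842, 711, 645, 449, 398
The 2 values of 1303 occupy positions 1–2 → each gets rank 1.
Control values → pooled ranks: 711→5, 645→6, 917→3, 842→4, 1303→1
Rank sum = 5 + 6 + 3 + 4 + 1 = 19

19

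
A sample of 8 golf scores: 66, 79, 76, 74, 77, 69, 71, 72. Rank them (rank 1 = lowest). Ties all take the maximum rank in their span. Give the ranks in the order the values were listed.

Sorted (ascending): 66, 69, 71, 72, 74, 76, 77, 79
No ties — each value takes its position as its rank.

1, 8, 6, 5, 7, 2, 3, 4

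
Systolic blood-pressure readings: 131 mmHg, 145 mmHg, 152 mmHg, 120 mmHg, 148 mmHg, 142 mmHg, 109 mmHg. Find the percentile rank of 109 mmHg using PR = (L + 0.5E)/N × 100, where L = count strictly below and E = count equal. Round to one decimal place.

7.1

N = 7.
Strictly below 109: 0. Equal to 109: 1.
PR = (0 + 0.5·1)/7 × 100 = 7.1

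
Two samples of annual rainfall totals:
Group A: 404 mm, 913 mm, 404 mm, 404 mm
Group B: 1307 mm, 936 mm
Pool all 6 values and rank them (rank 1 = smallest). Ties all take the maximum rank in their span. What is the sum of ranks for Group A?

13

Sorted (ascending): 404, 404, 404, 913, 936, 1307
The 3 values of 404 occupy positions 1–3 → each gets rank 3.
Group A values → pooled ranks: 404→3, 913→4, 404→3, 404→3
Rank sum = 3 + 4 + 3 + 3 = 13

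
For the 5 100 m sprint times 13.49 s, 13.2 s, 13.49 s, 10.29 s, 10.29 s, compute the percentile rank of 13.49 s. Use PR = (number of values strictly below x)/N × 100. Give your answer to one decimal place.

N = 5.
Strictly below 13.49: 3. Equal to 13.49: 2.
PR = 3/5 × 100 = 60.0

60.0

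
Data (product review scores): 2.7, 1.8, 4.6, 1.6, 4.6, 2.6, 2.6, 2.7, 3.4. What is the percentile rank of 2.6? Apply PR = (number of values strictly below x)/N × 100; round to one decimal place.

22.2

N = 9.
Strictly below 2.6: 2. Equal to 2.6: 2.
PR = 2/9 × 100 = 22.2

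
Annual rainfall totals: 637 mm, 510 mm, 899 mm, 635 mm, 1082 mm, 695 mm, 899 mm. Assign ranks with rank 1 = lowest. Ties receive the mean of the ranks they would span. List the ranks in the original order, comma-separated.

Sorted (ascending): 510, 635, 637, 695, 899, 899, 1082
The 2 values of 899 occupy positions 5–6 → average rank (5+6)/2 = 5.5.

3, 1, 5.5, 2, 7, 4, 5.5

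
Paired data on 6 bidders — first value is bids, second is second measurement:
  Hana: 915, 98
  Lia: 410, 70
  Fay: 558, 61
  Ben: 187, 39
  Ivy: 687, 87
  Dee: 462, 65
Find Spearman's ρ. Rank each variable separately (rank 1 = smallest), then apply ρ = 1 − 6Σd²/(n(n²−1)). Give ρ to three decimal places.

Ranks of variable 1: 6, 2, 4, 1, 5, 3
Ranks of variable 2: 6, 4, 2, 1, 5, 3
d = r₁ − r₂: 0, -2, 2, 0, 0, 0
d²: 0, 4, 4, 0, 0, 0; Σd² = 8
ρ = 1 − 6·8/(6·35) = 1 − 48/210 = 0.771

0.771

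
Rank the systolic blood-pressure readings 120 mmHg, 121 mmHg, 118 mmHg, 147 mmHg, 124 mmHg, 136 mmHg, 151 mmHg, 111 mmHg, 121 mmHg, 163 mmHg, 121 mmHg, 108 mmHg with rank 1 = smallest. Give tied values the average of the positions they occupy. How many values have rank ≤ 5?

4

Sorted (ascending): 108, 111, 118, 120, 121, 121, 121, 124, 136, 147, 151, 163
The 3 values of 121 occupy positions 5–7 → average rank 6.
Ranks ≤ 5: {1, 2, 3, 4} → 4 values.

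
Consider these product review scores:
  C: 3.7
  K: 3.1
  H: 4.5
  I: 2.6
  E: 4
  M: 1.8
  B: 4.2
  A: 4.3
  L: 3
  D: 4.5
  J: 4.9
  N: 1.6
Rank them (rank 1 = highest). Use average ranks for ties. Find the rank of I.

Sorted (descending): 4.9, 4.5, 4.5, 4.3, 4.2, 4, 3.7, 3.1, 3, 2.6, 1.8, 1.6
The 2 values of 4.5 occupy positions 2–3 → average rank (2+3)/2 = 2.5.
I has value 2.6 → rank 10.

10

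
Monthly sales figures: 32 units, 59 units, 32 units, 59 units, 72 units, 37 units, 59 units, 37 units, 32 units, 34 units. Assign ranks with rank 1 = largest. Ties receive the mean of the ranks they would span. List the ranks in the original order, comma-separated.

Sorted (descending): 72, 59, 59, 59, 37, 37, 34, 32, 32, 32
The 3 values of 59 occupy positions 2–4 → average rank 3.
The 2 values of 37 occupy positions 5–6 → average rank (5+6)/2 = 5.5.
The 3 values of 32 occupy positions 8–10 → average rank 9.

9, 3, 9, 3, 1, 5.5, 3, 5.5, 9, 7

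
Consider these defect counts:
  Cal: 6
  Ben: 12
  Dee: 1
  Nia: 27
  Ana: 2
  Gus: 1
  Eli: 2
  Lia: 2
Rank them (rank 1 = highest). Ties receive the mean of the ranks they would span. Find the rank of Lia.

Sorted (descending): 27, 12, 6, 2, 2, 2, 1, 1
The 3 values of 2 occupy positions 4–6 → average rank 5.
The 2 values of 1 occupy positions 7–8 → average rank (7+8)/2 = 7.5.
Lia has value 2 → rank 5.

5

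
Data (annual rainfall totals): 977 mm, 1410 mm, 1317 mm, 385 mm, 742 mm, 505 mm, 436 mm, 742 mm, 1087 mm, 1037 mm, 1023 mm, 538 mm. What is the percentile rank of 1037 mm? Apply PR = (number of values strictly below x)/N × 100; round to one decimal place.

N = 12.
Strictly below 1037: 8. Equal to 1037: 1.
PR = 8/12 × 100 = 66.7

66.7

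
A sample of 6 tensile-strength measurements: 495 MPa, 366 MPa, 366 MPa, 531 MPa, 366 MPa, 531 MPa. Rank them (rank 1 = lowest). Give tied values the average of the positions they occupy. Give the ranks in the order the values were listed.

Sorted (ascending): 366, 366, 366, 495, 531, 531
The 3 values of 366 occupy positions 1–3 → average rank 2.
The 2 values of 531 occupy positions 5–6 → average rank (5+6)/2 = 5.5.

4, 2, 2, 5.5, 2, 5.5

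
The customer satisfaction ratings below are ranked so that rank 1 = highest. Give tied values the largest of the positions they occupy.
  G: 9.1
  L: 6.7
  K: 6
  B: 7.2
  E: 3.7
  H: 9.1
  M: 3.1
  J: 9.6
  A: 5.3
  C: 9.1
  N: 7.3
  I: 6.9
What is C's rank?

4

Sorted (descending): 9.6, 9.1, 9.1, 9.1, 7.3, 7.2, 6.9, 6.7, 6, 5.3, 3.7, 3.1
The 3 values of 9.1 occupy positions 2–4 → each gets rank 4.
C has value 9.1 → rank 4.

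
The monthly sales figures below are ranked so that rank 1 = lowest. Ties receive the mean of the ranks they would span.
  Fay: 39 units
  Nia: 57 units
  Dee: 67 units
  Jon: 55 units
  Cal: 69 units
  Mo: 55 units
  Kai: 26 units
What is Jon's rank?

3.5

Sorted (ascending): 26, 39, 55, 55, 57, 67, 69
The 2 values of 55 occupy positions 3–4 → average rank (3+4)/2 = 3.5.
Jon has value 55 units → rank 3.5.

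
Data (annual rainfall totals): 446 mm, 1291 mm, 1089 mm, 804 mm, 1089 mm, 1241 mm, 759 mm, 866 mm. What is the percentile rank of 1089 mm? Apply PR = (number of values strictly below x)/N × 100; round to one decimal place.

50.0

N = 8.
Strictly below 1089: 4. Equal to 1089: 2.
PR = 4/8 × 100 = 50.0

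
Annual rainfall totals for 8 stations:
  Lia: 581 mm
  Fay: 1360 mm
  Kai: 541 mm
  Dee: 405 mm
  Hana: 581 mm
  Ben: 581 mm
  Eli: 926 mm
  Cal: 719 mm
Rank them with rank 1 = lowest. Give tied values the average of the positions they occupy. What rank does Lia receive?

Sorted (ascending): 405, 541, 581, 581, 581, 719, 926, 1360
The 3 values of 581 occupy positions 3–5 → average rank 4.
Lia has value 581 mm → rank 4.

4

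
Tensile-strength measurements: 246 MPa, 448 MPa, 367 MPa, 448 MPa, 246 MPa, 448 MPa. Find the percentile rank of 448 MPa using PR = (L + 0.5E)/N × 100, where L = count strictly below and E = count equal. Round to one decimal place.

N = 6.
Strictly below 448: 3. Equal to 448: 3.
PR = (3 + 0.5·3)/6 × 100 = 75.0

75.0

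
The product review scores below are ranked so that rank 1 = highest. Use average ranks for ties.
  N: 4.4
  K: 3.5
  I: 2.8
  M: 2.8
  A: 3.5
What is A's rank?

Sorted (descending): 4.4, 3.5, 3.5, 2.8, 2.8
The 2 values of 3.5 occupy positions 2–3 → average rank (2+3)/2 = 2.5.
The 2 values of 2.8 occupy positions 4–5 → average rank (4+5)/2 = 4.5.
A has value 3.5 → rank 2.5.

2.5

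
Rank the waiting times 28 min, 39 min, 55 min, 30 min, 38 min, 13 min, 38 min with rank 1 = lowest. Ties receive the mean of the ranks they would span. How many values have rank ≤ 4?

Sorted (ascending): 13, 28, 30, 38, 38, 39, 55
The 2 values of 38 occupy positions 4–5 → average rank (4+5)/2 = 4.5.
Ranks ≤ 4: {1, 2, 3} → 3 values.

3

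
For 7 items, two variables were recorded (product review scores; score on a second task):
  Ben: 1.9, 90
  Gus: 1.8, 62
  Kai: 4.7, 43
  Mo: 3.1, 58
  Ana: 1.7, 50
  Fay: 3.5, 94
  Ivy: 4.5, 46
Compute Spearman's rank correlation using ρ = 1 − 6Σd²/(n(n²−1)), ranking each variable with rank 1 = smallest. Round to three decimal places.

-0.393

Ranks of variable 1: 3, 2, 7, 4, 1, 5, 6
Ranks of variable 2: 6, 5, 1, 4, 3, 7, 2
d = r₁ − r₂: -3, -3, 6, 0, -2, -2, 4
d²: 9, 9, 36, 0, 4, 4, 16; Σd² = 78
ρ = 1 − 6·78/(7·48) = 1 − 468/336 = -0.393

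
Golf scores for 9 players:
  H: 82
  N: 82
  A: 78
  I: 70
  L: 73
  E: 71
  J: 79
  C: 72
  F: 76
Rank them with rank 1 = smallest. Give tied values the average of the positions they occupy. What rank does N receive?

8.5

Sorted (ascending): 70, 71, 72, 73, 76, 78, 79, 82, 82
The 2 values of 82 occupy positions 8–9 → average rank (8+9)/2 = 8.5.
N has value 82 → rank 8.5.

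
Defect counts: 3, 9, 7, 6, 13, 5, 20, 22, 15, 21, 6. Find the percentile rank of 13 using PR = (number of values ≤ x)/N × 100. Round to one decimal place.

63.6

N = 11.
Strictly below 13: 6. Equal to 13: 1.
PR = 7/11 × 100 = 63.6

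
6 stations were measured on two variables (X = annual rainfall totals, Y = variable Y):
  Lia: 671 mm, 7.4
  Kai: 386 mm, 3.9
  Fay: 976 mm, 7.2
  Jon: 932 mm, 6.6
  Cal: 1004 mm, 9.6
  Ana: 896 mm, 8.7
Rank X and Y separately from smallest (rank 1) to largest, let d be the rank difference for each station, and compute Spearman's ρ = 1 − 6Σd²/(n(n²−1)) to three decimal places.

Ranks of variable 1: 2, 1, 5, 4, 6, 3
Ranks of variable 2: 4, 1, 3, 2, 6, 5
d = r₁ − r₂: -2, 0, 2, 2, 0, -2
d²: 4, 0, 4, 4, 0, 4; Σd² = 16
ρ = 1 − 6·16/(6·35) = 1 − 96/210 = 0.543

0.543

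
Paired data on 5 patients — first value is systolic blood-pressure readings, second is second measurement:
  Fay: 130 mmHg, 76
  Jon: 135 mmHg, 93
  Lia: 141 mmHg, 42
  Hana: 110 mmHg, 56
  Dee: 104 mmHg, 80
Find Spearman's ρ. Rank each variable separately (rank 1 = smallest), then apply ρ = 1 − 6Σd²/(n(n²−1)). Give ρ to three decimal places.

Ranks of variable 1: 3, 4, 5, 2, 1
Ranks of variable 2: 3, 5, 1, 2, 4
d = r₁ − r₂: 0, -1, 4, 0, -3
d²: 0, 1, 16, 0, 9; Σd² = 26
ρ = 1 − 6·26/(5·24) = 1 − 156/120 = -0.300

-0.300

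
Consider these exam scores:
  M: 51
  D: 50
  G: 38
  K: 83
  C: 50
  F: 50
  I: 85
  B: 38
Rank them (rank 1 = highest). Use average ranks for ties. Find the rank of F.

5

Sorted (descending): 85, 83, 51, 50, 50, 50, 38, 38
The 3 values of 50 occupy positions 4–6 → average rank 5.
The 2 values of 38 occupy positions 7–8 → average rank (7+8)/2 = 7.5.
F has value 50 → rank 5.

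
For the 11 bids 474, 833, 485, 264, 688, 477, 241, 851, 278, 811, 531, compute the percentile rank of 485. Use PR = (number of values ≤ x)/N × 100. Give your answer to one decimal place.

54.5

N = 11.
Strictly below 485: 5. Equal to 485: 1.
PR = 6/11 × 100 = 54.5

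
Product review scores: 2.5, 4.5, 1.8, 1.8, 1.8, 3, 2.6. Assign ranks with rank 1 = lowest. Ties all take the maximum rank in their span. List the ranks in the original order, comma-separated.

4, 7, 3, 3, 3, 6, 5

Sorted (ascending): 1.8, 1.8, 1.8, 2.5, 2.6, 3, 4.5
The 3 values of 1.8 occupy positions 1–3 → each gets rank 3.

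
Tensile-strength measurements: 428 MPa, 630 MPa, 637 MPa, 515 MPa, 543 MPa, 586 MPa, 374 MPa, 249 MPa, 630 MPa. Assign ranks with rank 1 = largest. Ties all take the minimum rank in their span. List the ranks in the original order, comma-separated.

Sorted (descending): 637, 630, 630, 586, 543, 515, 428, 374, 249
The 2 values of 630 occupy positions 2–3 → each gets rank 2.

7, 2, 1, 6, 5, 4, 8, 9, 2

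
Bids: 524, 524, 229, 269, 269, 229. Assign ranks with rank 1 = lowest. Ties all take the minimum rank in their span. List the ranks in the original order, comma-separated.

Sorted (ascending): 229, 229, 269, 269, 524, 524
The 2 values of 229 occupy positions 1–2 → each gets rank 1.
The 2 values of 269 occupy positions 3–4 → each gets rank 3.
The 2 values of 524 occupy positions 5–6 → each gets rank 5.

5, 5, 1, 3, 3, 1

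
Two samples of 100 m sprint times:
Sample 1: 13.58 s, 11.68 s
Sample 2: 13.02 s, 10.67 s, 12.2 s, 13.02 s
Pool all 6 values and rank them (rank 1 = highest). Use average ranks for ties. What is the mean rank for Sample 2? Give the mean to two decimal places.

3.75

Sorted (descending): 13.58, 13.02, 13.02, 12.2, 11.68, 10.67
The 2 values of 13.02 occupy positions 2–3 → average rank (2+3)/2 = 2.5.
Sample 2 values → pooled ranks: 13.02→2.5, 10.67→6, 12.2→4, 13.02→2.5
Mean rank = (2.5 + 6 + 4 + 2.5) / 4 = 3.75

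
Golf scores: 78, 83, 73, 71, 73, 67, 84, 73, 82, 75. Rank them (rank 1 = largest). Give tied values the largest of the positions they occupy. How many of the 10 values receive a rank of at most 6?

Sorted (descending): 84, 83, 82, 78, 75, 73, 73, 73, 71, 67
The 3 values of 73 occupy positions 6–8 → each gets rank 8.
Ranks ≤ 6: {1, 2, 3, 4, 5} → 5 values.

5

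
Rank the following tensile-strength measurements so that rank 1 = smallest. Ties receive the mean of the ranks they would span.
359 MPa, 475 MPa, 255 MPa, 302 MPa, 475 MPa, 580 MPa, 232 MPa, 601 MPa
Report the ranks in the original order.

Sorted (ascending): 232, 255, 302, 359, 475, 475, 580, 601
The 2 values of 475 occupy positions 5–6 → average rank (5+6)/2 = 5.5.

4, 5.5, 2, 3, 5.5, 7, 1, 8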